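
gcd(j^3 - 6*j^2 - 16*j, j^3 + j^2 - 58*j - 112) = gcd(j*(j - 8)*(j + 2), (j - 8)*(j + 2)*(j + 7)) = j^2 - 6*j - 16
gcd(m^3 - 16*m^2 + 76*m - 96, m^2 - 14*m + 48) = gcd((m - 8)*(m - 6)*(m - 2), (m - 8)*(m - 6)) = m^2 - 14*m + 48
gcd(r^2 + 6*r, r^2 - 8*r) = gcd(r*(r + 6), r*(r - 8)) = r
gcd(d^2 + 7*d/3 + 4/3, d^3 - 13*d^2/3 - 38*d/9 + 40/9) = d + 4/3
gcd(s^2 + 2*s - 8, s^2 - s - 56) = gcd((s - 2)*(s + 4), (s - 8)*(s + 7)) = 1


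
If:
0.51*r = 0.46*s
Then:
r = 0.901960784313726*s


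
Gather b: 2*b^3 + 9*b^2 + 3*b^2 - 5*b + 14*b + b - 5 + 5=2*b^3 + 12*b^2 + 10*b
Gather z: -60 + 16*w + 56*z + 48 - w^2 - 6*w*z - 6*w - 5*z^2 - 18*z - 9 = -w^2 + 10*w - 5*z^2 + z*(38 - 6*w) - 21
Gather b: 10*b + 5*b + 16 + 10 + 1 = 15*b + 27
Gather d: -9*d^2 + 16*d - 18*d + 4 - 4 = -9*d^2 - 2*d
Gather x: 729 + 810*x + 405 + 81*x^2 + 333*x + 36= 81*x^2 + 1143*x + 1170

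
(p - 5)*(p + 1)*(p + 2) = p^3 - 2*p^2 - 13*p - 10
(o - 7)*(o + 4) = o^2 - 3*o - 28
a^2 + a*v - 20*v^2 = (a - 4*v)*(a + 5*v)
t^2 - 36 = (t - 6)*(t + 6)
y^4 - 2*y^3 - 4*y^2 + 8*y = y*(y - 2)^2*(y + 2)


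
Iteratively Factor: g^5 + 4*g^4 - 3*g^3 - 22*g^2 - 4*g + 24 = (g + 3)*(g^4 + g^3 - 6*g^2 - 4*g + 8) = (g + 2)*(g + 3)*(g^3 - g^2 - 4*g + 4) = (g - 1)*(g + 2)*(g + 3)*(g^2 - 4) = (g - 1)*(g + 2)^2*(g + 3)*(g - 2)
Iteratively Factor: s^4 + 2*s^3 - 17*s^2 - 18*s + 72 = (s - 2)*(s^3 + 4*s^2 - 9*s - 36) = (s - 3)*(s - 2)*(s^2 + 7*s + 12) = (s - 3)*(s - 2)*(s + 3)*(s + 4)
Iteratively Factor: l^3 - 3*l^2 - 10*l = (l + 2)*(l^2 - 5*l) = (l - 5)*(l + 2)*(l)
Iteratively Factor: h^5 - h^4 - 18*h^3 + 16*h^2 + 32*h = (h + 1)*(h^4 - 2*h^3 - 16*h^2 + 32*h) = (h - 4)*(h + 1)*(h^3 + 2*h^2 - 8*h) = (h - 4)*(h - 2)*(h + 1)*(h^2 + 4*h) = h*(h - 4)*(h - 2)*(h + 1)*(h + 4)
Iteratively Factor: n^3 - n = (n + 1)*(n^2 - n) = n*(n + 1)*(n - 1)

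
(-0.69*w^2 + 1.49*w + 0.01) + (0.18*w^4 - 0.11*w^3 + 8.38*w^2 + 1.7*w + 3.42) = 0.18*w^4 - 0.11*w^3 + 7.69*w^2 + 3.19*w + 3.43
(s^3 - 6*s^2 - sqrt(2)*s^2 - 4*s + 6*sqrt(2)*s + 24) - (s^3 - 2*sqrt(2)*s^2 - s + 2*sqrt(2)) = -6*s^2 + sqrt(2)*s^2 - 3*s + 6*sqrt(2)*s - 2*sqrt(2) + 24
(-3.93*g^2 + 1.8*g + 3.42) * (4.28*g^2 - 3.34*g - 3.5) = -16.8204*g^4 + 20.8302*g^3 + 22.3806*g^2 - 17.7228*g - 11.97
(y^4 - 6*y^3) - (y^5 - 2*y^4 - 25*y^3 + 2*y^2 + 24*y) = -y^5 + 3*y^4 + 19*y^3 - 2*y^2 - 24*y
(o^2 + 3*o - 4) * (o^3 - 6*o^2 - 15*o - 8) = o^5 - 3*o^4 - 37*o^3 - 29*o^2 + 36*o + 32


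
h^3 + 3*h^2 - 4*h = h*(h - 1)*(h + 4)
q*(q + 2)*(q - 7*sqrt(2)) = q^3 - 7*sqrt(2)*q^2 + 2*q^2 - 14*sqrt(2)*q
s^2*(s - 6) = s^3 - 6*s^2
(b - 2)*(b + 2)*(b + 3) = b^3 + 3*b^2 - 4*b - 12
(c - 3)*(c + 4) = c^2 + c - 12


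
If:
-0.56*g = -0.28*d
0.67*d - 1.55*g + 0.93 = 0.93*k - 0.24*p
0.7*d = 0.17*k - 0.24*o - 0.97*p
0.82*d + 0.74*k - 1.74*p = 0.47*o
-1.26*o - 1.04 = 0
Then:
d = -0.26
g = -0.13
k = 1.19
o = -0.83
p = 0.60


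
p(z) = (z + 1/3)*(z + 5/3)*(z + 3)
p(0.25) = 3.63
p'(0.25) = 9.24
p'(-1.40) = -1.56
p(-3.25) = -1.15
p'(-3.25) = 5.74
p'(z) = (z + 1/3)*(z + 5/3) + (z + 1/3)*(z + 3) + (z + 5/3)*(z + 3)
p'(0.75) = 15.74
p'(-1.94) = -1.55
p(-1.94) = 0.47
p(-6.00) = -73.67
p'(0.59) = 13.50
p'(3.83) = 88.86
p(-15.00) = -2346.67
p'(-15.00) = 531.56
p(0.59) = 7.48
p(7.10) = 658.17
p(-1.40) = -0.46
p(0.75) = 9.82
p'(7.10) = 228.79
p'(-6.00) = 54.56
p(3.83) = 156.30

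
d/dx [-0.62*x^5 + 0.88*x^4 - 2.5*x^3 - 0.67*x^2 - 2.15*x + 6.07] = -3.1*x^4 + 3.52*x^3 - 7.5*x^2 - 1.34*x - 2.15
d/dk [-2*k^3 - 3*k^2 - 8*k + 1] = -6*k^2 - 6*k - 8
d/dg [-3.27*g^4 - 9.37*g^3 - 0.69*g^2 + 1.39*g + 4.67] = -13.08*g^3 - 28.11*g^2 - 1.38*g + 1.39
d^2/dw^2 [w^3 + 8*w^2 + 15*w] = 6*w + 16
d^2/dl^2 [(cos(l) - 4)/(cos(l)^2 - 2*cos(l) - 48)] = (9*sin(l)^4*cos(l) - 14*sin(l)^4 + 884*sin(l)^2 + 2584*cos(l) + 159*cos(3*l)/2 - cos(5*l)/2 - 262)/(sin(l)^2 + 2*cos(l) + 47)^3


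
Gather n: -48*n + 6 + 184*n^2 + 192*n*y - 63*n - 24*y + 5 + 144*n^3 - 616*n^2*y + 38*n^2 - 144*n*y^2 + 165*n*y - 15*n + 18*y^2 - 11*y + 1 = 144*n^3 + n^2*(222 - 616*y) + n*(-144*y^2 + 357*y - 126) + 18*y^2 - 35*y + 12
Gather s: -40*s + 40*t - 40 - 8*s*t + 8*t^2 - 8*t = s*(-8*t - 40) + 8*t^2 + 32*t - 40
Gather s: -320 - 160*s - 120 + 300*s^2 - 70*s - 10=300*s^2 - 230*s - 450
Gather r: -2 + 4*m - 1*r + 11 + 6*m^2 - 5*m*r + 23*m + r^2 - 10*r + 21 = 6*m^2 + 27*m + r^2 + r*(-5*m - 11) + 30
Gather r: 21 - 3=18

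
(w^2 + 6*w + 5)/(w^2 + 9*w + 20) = (w + 1)/(w + 4)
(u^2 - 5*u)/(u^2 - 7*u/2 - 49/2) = 2*u*(5 - u)/(-2*u^2 + 7*u + 49)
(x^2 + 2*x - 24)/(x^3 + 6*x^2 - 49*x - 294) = (x - 4)/(x^2 - 49)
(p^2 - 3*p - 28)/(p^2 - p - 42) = (p + 4)/(p + 6)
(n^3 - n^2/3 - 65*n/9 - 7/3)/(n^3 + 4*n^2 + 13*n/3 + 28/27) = 3*(n - 3)/(3*n + 4)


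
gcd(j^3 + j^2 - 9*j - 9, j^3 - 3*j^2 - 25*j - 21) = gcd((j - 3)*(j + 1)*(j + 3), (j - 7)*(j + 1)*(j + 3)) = j^2 + 4*j + 3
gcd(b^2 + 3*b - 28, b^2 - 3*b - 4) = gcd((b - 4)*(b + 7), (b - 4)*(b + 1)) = b - 4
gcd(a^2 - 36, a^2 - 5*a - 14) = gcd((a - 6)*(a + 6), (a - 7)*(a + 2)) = 1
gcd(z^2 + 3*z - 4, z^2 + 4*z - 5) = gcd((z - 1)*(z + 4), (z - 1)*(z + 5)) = z - 1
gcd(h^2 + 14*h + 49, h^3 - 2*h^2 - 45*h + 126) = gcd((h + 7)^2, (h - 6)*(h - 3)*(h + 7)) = h + 7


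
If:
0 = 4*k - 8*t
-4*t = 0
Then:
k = 0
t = 0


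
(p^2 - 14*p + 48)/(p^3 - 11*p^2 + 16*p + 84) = (p - 8)/(p^2 - 5*p - 14)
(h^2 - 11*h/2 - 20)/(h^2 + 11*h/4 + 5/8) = 4*(h - 8)/(4*h + 1)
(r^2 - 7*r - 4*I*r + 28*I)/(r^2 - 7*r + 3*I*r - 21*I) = (r - 4*I)/(r + 3*I)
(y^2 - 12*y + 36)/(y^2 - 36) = (y - 6)/(y + 6)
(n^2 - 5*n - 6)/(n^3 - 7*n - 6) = (n - 6)/(n^2 - n - 6)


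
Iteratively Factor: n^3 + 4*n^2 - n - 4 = (n + 4)*(n^2 - 1) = (n - 1)*(n + 4)*(n + 1)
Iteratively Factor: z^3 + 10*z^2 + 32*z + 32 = (z + 4)*(z^2 + 6*z + 8) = (z + 2)*(z + 4)*(z + 4)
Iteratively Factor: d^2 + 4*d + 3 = (d + 3)*(d + 1)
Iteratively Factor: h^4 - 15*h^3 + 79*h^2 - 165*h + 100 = (h - 4)*(h^3 - 11*h^2 + 35*h - 25) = (h - 4)*(h - 1)*(h^2 - 10*h + 25) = (h - 5)*(h - 4)*(h - 1)*(h - 5)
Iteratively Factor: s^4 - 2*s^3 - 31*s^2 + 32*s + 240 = (s - 5)*(s^3 + 3*s^2 - 16*s - 48) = (s - 5)*(s + 4)*(s^2 - s - 12) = (s - 5)*(s - 4)*(s + 4)*(s + 3)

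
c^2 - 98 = (c - 7*sqrt(2))*(c + 7*sqrt(2))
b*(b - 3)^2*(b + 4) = b^4 - 2*b^3 - 15*b^2 + 36*b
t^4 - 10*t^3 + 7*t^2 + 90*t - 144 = (t - 8)*(t - 3)*(t - 2)*(t + 3)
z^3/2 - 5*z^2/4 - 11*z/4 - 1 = (z/2 + 1/2)*(z - 4)*(z + 1/2)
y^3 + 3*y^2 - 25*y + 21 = (y - 3)*(y - 1)*(y + 7)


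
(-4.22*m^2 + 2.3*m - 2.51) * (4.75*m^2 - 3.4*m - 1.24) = -20.045*m^4 + 25.273*m^3 - 14.5097*m^2 + 5.682*m + 3.1124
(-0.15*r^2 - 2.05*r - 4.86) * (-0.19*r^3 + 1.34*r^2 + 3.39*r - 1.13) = 0.0285*r^5 + 0.1885*r^4 - 2.3321*r^3 - 13.2924*r^2 - 14.1589*r + 5.4918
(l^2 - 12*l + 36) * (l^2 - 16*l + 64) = l^4 - 28*l^3 + 292*l^2 - 1344*l + 2304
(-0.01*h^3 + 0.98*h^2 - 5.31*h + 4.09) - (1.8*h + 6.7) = -0.01*h^3 + 0.98*h^2 - 7.11*h - 2.61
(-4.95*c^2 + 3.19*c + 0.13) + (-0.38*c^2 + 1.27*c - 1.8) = -5.33*c^2 + 4.46*c - 1.67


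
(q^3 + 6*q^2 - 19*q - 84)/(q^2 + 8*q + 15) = (q^2 + 3*q - 28)/(q + 5)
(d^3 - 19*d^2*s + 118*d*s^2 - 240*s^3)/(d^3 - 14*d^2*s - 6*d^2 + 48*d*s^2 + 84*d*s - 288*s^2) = (d - 5*s)/(d - 6)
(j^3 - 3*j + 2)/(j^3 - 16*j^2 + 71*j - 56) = (j^2 + j - 2)/(j^2 - 15*j + 56)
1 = 1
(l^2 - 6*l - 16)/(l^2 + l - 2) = (l - 8)/(l - 1)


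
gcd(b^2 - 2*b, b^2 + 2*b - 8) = b - 2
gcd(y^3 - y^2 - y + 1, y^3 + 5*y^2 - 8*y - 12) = y + 1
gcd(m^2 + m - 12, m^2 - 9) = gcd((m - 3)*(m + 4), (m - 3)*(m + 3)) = m - 3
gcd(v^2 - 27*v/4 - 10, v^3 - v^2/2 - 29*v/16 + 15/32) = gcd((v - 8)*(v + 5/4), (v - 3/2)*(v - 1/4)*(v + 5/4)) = v + 5/4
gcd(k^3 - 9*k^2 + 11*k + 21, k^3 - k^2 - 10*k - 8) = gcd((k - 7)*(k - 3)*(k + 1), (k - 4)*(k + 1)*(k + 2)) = k + 1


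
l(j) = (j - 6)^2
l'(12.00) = 12.00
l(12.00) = 36.00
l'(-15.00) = -42.00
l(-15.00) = 441.00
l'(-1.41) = -14.82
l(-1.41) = 54.91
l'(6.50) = 1.00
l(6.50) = 0.25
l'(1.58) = -8.84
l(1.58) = 19.54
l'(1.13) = -9.74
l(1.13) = 23.72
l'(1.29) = -9.42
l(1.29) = 22.18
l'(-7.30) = -26.60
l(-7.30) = 176.89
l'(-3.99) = -19.98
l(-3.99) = 99.80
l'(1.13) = -9.74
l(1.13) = 23.72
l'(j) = 2*j - 12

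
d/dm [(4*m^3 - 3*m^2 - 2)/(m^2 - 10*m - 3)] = 2*(2*m^4 - 40*m^3 - 3*m^2 + 11*m - 10)/(m^4 - 20*m^3 + 94*m^2 + 60*m + 9)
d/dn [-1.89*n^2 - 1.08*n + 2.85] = -3.78*n - 1.08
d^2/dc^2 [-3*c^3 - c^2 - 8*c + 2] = -18*c - 2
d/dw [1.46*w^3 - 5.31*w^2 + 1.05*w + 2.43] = 4.38*w^2 - 10.62*w + 1.05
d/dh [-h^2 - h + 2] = -2*h - 1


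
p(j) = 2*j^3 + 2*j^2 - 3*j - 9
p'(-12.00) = 813.00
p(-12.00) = -3141.00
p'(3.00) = 63.00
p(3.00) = 54.00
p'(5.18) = 178.71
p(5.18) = 307.11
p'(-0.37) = -3.66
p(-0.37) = -7.72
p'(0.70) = 2.74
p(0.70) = -9.43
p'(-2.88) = 35.25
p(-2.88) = -31.55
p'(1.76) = 22.63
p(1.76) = 2.82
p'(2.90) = 59.06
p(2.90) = 47.90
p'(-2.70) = 29.94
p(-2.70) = -25.69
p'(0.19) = -2.02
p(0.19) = -9.48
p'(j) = 6*j^2 + 4*j - 3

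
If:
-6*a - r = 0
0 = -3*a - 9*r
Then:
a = 0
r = 0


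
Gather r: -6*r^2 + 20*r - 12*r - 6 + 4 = -6*r^2 + 8*r - 2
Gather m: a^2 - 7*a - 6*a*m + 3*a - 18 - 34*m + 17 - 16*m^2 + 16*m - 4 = a^2 - 4*a - 16*m^2 + m*(-6*a - 18) - 5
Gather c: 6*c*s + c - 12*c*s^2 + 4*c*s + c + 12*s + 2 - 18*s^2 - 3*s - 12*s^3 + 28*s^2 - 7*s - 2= c*(-12*s^2 + 10*s + 2) - 12*s^3 + 10*s^2 + 2*s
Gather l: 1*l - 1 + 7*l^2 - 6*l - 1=7*l^2 - 5*l - 2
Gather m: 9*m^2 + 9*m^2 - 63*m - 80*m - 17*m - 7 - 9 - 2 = 18*m^2 - 160*m - 18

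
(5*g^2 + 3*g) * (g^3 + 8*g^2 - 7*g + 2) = 5*g^5 + 43*g^4 - 11*g^3 - 11*g^2 + 6*g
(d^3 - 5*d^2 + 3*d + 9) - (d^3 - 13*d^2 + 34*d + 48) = 8*d^2 - 31*d - 39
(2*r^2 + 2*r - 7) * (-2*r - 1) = -4*r^3 - 6*r^2 + 12*r + 7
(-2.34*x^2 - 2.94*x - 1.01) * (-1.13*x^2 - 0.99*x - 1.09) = 2.6442*x^4 + 5.6388*x^3 + 6.6025*x^2 + 4.2045*x + 1.1009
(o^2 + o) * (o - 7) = o^3 - 6*o^2 - 7*o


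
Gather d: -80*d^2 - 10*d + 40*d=-80*d^2 + 30*d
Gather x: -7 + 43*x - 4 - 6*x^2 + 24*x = -6*x^2 + 67*x - 11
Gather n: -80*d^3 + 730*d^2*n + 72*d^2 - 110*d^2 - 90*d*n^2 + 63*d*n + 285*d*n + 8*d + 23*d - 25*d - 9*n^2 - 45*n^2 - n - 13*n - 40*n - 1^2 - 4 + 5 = -80*d^3 - 38*d^2 + 6*d + n^2*(-90*d - 54) + n*(730*d^2 + 348*d - 54)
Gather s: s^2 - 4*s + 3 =s^2 - 4*s + 3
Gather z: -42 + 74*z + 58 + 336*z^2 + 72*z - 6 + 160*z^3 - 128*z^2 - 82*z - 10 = 160*z^3 + 208*z^2 + 64*z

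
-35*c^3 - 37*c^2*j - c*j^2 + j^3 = (-7*c + j)*(c + j)*(5*c + j)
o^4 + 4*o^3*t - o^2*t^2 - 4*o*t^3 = o*(o - t)*(o + t)*(o + 4*t)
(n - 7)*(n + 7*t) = n^2 + 7*n*t - 7*n - 49*t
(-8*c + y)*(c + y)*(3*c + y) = -24*c^3 - 29*c^2*y - 4*c*y^2 + y^3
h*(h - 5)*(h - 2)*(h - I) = h^4 - 7*h^3 - I*h^3 + 10*h^2 + 7*I*h^2 - 10*I*h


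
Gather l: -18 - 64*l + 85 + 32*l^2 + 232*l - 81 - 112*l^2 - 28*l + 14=-80*l^2 + 140*l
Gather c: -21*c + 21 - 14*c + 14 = 35 - 35*c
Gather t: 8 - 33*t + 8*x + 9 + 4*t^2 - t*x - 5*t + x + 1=4*t^2 + t*(-x - 38) + 9*x + 18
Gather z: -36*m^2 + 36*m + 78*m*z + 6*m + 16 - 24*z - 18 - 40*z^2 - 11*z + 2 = -36*m^2 + 42*m - 40*z^2 + z*(78*m - 35)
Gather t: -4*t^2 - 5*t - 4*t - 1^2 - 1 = -4*t^2 - 9*t - 2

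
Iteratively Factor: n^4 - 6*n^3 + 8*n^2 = (n - 2)*(n^3 - 4*n^2) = n*(n - 2)*(n^2 - 4*n) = n*(n - 4)*(n - 2)*(n)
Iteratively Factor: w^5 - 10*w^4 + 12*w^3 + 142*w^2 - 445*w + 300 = (w - 3)*(w^4 - 7*w^3 - 9*w^2 + 115*w - 100) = (w - 3)*(w - 1)*(w^3 - 6*w^2 - 15*w + 100) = (w - 5)*(w - 3)*(w - 1)*(w^2 - w - 20) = (w - 5)*(w - 3)*(w - 1)*(w + 4)*(w - 5)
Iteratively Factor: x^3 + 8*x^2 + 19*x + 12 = (x + 4)*(x^2 + 4*x + 3) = (x + 1)*(x + 4)*(x + 3)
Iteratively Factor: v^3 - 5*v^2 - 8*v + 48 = (v - 4)*(v^2 - v - 12) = (v - 4)*(v + 3)*(v - 4)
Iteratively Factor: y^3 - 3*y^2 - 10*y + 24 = (y - 2)*(y^2 - y - 12) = (y - 2)*(y + 3)*(y - 4)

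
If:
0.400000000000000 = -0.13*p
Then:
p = -3.08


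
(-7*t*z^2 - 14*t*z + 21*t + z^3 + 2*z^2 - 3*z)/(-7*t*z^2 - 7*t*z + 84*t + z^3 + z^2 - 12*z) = (z^2 + 2*z - 3)/(z^2 + z - 12)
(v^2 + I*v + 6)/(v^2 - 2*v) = (v^2 + I*v + 6)/(v*(v - 2))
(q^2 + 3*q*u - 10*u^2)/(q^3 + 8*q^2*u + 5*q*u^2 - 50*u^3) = 1/(q + 5*u)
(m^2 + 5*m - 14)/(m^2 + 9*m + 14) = (m - 2)/(m + 2)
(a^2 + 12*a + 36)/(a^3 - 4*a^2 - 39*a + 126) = (a + 6)/(a^2 - 10*a + 21)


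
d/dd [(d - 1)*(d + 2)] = 2*d + 1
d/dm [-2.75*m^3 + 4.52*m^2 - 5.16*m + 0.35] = -8.25*m^2 + 9.04*m - 5.16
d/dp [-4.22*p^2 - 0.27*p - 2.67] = -8.44*p - 0.27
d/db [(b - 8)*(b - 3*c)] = 2*b - 3*c - 8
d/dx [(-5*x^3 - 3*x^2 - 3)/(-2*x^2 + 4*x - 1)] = (10*x^4 - 40*x^3 + 3*x^2 - 6*x + 12)/(4*x^4 - 16*x^3 + 20*x^2 - 8*x + 1)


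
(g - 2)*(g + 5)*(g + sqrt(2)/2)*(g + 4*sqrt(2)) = g^4 + 3*g^3 + 9*sqrt(2)*g^3/2 - 6*g^2 + 27*sqrt(2)*g^2/2 - 45*sqrt(2)*g + 12*g - 40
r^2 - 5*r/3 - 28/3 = (r - 4)*(r + 7/3)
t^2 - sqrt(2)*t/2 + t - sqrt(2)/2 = (t + 1)*(t - sqrt(2)/2)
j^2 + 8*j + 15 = (j + 3)*(j + 5)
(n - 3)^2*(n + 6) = n^3 - 27*n + 54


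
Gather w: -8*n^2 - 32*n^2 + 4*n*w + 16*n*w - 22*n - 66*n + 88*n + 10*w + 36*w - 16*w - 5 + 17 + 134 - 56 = -40*n^2 + w*(20*n + 30) + 90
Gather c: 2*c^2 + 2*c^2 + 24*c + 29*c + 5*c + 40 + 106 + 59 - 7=4*c^2 + 58*c + 198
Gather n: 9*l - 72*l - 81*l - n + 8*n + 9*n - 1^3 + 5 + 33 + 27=-144*l + 16*n + 64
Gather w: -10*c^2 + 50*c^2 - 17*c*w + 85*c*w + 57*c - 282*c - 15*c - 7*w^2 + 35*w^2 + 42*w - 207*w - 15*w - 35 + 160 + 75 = 40*c^2 - 240*c + 28*w^2 + w*(68*c - 180) + 200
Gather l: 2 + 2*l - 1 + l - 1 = 3*l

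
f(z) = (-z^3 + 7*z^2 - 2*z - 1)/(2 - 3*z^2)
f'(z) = 6*z*(-z^3 + 7*z^2 - 2*z - 1)/(2 - 3*z^2)^2 + (-3*z^2 + 14*z - 2)/(2 - 3*z^2) = (3*z^4 - 12*z^2 + 22*z - 4)/(9*z^4 - 12*z^2 + 4)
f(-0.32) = 0.23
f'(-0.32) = -4.27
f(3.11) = -1.13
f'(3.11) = 0.31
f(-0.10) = -0.37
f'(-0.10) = -1.63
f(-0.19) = -0.19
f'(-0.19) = -2.41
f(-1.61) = -4.25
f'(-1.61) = -1.51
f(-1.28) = -5.19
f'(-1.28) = -5.15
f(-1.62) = -4.23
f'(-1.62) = -1.46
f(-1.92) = -3.94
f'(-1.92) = -0.61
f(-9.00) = -5.45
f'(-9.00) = 0.32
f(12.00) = 1.73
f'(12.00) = 0.33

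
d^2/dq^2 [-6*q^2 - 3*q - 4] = -12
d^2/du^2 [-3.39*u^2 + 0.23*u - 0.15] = -6.78000000000000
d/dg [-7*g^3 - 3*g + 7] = -21*g^2 - 3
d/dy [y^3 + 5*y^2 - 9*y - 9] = 3*y^2 + 10*y - 9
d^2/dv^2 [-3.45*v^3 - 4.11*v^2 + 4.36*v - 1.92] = -20.7*v - 8.22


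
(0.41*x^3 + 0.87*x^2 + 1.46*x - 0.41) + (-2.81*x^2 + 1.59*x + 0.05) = 0.41*x^3 - 1.94*x^2 + 3.05*x - 0.36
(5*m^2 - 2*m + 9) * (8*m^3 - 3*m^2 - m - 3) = 40*m^5 - 31*m^4 + 73*m^3 - 40*m^2 - 3*m - 27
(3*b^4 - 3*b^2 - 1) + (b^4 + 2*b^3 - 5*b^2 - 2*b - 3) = 4*b^4 + 2*b^3 - 8*b^2 - 2*b - 4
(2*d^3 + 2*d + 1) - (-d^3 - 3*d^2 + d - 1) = 3*d^3 + 3*d^2 + d + 2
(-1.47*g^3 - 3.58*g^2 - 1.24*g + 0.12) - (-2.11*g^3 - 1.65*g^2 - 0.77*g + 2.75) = 0.64*g^3 - 1.93*g^2 - 0.47*g - 2.63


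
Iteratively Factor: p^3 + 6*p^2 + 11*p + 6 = (p + 1)*(p^2 + 5*p + 6) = (p + 1)*(p + 2)*(p + 3)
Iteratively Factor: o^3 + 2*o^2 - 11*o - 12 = (o + 4)*(o^2 - 2*o - 3) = (o + 1)*(o + 4)*(o - 3)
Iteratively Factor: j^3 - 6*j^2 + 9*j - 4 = (j - 4)*(j^2 - 2*j + 1) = (j - 4)*(j - 1)*(j - 1)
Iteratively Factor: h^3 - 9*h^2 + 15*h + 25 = (h - 5)*(h^2 - 4*h - 5) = (h - 5)^2*(h + 1)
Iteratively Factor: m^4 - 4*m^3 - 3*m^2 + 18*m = (m)*(m^3 - 4*m^2 - 3*m + 18) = m*(m - 3)*(m^2 - m - 6) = m*(m - 3)^2*(m + 2)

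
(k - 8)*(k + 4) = k^2 - 4*k - 32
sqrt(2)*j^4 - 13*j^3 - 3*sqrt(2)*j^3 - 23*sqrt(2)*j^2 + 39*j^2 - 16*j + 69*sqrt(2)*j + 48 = (j - 3)*(j - 8*sqrt(2))*(j + sqrt(2))*(sqrt(2)*j + 1)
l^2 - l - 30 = (l - 6)*(l + 5)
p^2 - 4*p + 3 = (p - 3)*(p - 1)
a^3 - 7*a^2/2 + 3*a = a*(a - 2)*(a - 3/2)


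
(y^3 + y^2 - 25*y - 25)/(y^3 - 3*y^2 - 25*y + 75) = (y + 1)/(y - 3)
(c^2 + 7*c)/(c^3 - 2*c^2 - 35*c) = (c + 7)/(c^2 - 2*c - 35)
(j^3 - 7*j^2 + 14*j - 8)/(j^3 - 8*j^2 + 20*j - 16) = (j - 1)/(j - 2)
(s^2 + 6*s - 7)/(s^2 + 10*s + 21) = (s - 1)/(s + 3)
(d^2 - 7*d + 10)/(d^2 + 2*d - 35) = (d - 2)/(d + 7)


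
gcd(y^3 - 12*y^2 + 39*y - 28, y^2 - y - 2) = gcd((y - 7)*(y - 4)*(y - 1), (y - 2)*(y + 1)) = 1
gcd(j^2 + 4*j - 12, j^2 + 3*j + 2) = 1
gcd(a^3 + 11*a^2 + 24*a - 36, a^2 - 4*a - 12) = 1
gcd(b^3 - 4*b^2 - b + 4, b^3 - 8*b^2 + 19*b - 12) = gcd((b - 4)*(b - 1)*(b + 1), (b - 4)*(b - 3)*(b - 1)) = b^2 - 5*b + 4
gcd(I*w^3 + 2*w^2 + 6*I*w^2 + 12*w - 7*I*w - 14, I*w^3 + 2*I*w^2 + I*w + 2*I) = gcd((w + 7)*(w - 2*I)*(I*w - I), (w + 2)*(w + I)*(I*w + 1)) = 1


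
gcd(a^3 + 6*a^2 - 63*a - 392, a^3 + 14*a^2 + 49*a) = a^2 + 14*a + 49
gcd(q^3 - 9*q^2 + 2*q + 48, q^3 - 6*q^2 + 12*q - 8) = 1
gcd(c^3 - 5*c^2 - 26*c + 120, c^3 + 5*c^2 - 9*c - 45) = c + 5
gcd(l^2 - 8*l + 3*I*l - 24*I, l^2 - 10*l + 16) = l - 8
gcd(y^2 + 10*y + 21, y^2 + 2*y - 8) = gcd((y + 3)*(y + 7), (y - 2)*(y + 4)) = 1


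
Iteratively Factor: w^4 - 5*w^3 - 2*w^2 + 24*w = (w - 3)*(w^3 - 2*w^2 - 8*w) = (w - 3)*(w + 2)*(w^2 - 4*w) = (w - 4)*(w - 3)*(w + 2)*(w)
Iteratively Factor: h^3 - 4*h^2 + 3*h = (h - 3)*(h^2 - h) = h*(h - 3)*(h - 1)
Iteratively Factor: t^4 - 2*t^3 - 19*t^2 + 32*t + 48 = (t - 4)*(t^3 + 2*t^2 - 11*t - 12) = (t - 4)*(t + 1)*(t^2 + t - 12) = (t - 4)*(t - 3)*(t + 1)*(t + 4)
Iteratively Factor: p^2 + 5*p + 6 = (p + 3)*(p + 2)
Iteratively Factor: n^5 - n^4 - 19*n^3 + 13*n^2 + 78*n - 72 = (n - 2)*(n^4 + n^3 - 17*n^2 - 21*n + 36) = (n - 2)*(n + 3)*(n^3 - 2*n^2 - 11*n + 12) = (n - 2)*(n - 1)*(n + 3)*(n^2 - n - 12) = (n - 2)*(n - 1)*(n + 3)^2*(n - 4)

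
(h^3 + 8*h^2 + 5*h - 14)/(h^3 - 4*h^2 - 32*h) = (-h^3 - 8*h^2 - 5*h + 14)/(h*(-h^2 + 4*h + 32))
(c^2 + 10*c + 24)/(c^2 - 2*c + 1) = (c^2 + 10*c + 24)/(c^2 - 2*c + 1)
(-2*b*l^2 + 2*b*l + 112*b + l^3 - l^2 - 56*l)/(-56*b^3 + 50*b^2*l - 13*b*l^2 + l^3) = (l^2 - l - 56)/(28*b^2 - 11*b*l + l^2)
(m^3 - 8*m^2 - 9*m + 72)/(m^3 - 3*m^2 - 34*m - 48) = (m - 3)/(m + 2)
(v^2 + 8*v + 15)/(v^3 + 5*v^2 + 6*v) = (v + 5)/(v*(v + 2))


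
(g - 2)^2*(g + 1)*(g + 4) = g^4 + g^3 - 12*g^2 + 4*g + 16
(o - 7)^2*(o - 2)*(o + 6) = o^4 - 10*o^3 - 19*o^2 + 364*o - 588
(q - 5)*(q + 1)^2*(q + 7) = q^4 + 4*q^3 - 30*q^2 - 68*q - 35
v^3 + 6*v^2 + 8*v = v*(v + 2)*(v + 4)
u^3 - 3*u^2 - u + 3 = (u - 3)*(u - 1)*(u + 1)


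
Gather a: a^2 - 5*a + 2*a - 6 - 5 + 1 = a^2 - 3*a - 10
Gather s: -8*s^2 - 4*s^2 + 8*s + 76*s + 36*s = -12*s^2 + 120*s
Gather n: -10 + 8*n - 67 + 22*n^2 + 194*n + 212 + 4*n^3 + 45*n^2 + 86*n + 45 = 4*n^3 + 67*n^2 + 288*n + 180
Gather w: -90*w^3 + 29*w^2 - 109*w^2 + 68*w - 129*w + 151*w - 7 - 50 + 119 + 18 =-90*w^3 - 80*w^2 + 90*w + 80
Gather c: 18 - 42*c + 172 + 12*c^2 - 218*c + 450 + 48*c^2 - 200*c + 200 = 60*c^2 - 460*c + 840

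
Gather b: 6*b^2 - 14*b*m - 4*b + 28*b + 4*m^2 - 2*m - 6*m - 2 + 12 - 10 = 6*b^2 + b*(24 - 14*m) + 4*m^2 - 8*m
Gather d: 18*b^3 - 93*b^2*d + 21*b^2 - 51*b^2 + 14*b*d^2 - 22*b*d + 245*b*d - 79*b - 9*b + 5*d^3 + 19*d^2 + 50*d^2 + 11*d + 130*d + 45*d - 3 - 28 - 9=18*b^3 - 30*b^2 - 88*b + 5*d^3 + d^2*(14*b + 69) + d*(-93*b^2 + 223*b + 186) - 40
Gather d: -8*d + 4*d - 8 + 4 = -4*d - 4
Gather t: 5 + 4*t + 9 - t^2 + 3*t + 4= -t^2 + 7*t + 18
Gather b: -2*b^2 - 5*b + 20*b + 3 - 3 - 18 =-2*b^2 + 15*b - 18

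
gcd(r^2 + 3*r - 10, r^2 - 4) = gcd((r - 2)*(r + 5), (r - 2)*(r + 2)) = r - 2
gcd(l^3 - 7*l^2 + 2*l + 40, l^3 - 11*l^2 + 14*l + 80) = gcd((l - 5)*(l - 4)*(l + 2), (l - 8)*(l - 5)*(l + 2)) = l^2 - 3*l - 10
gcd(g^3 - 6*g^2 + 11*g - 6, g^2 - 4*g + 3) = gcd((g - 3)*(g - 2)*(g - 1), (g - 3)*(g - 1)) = g^2 - 4*g + 3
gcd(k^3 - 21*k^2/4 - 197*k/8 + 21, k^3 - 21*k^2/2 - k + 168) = k^2 - 9*k/2 - 28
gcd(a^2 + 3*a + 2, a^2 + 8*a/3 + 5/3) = a + 1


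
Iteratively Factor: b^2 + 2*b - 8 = (b - 2)*(b + 4)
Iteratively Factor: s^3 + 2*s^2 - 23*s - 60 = (s + 3)*(s^2 - s - 20) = (s + 3)*(s + 4)*(s - 5)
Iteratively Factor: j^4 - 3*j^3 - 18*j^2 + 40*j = (j + 4)*(j^3 - 7*j^2 + 10*j) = j*(j + 4)*(j^2 - 7*j + 10) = j*(j - 5)*(j + 4)*(j - 2)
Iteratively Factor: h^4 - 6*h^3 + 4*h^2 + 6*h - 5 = (h - 1)*(h^3 - 5*h^2 - h + 5) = (h - 5)*(h - 1)*(h^2 - 1) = (h - 5)*(h - 1)*(h + 1)*(h - 1)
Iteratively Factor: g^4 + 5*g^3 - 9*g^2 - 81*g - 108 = (g + 3)*(g^3 + 2*g^2 - 15*g - 36) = (g - 4)*(g + 3)*(g^2 + 6*g + 9) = (g - 4)*(g + 3)^2*(g + 3)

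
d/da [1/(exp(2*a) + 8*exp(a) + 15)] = 2*(-exp(a) - 4)*exp(a)/(exp(2*a) + 8*exp(a) + 15)^2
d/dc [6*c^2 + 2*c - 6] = 12*c + 2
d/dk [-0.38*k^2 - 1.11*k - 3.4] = -0.76*k - 1.11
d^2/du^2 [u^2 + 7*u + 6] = 2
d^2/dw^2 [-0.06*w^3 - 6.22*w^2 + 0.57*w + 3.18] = -0.36*w - 12.44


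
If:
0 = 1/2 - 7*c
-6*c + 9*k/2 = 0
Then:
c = 1/14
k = 2/21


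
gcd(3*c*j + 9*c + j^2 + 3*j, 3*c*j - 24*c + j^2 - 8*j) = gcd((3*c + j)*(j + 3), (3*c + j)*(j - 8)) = 3*c + j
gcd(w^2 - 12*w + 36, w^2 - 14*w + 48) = w - 6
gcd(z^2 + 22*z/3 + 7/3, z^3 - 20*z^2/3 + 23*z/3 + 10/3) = z + 1/3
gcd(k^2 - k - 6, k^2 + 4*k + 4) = k + 2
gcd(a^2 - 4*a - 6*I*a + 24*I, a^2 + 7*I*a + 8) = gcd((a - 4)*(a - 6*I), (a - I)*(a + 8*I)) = 1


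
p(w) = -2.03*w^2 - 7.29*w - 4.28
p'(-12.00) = 41.43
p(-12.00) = -209.12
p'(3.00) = -19.47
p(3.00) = -44.42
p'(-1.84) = 0.18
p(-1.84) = 2.26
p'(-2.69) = 3.63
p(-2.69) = 0.64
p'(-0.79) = -4.08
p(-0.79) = 0.21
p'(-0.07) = -7.01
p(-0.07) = -3.78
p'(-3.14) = 5.46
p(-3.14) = -1.40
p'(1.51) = -13.42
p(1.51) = -19.92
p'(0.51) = -9.36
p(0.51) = -8.53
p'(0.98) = -11.27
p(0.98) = -13.37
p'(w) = -4.06*w - 7.29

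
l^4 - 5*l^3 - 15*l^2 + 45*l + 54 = (l - 6)*(l - 3)*(l + 1)*(l + 3)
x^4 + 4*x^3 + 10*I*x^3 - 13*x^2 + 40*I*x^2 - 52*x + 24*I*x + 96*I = (x + 4)*(x - I)*(x + 3*I)*(x + 8*I)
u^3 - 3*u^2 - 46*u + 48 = (u - 8)*(u - 1)*(u + 6)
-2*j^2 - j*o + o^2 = (-2*j + o)*(j + o)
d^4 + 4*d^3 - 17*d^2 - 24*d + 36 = (d - 3)*(d - 1)*(d + 2)*(d + 6)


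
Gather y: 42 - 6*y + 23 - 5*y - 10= 55 - 11*y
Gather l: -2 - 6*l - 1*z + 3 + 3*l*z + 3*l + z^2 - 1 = l*(3*z - 3) + z^2 - z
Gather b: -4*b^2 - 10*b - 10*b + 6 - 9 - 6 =-4*b^2 - 20*b - 9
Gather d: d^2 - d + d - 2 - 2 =d^2 - 4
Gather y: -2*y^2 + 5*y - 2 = -2*y^2 + 5*y - 2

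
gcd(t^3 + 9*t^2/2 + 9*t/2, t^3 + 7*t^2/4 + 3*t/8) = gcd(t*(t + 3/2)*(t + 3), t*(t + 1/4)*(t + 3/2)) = t^2 + 3*t/2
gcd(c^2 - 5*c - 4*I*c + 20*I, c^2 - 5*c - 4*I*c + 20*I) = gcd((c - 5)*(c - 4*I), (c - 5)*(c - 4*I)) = c^2 + c*(-5 - 4*I) + 20*I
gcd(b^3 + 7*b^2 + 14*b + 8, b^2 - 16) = b + 4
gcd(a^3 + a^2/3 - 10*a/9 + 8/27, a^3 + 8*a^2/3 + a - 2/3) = a - 1/3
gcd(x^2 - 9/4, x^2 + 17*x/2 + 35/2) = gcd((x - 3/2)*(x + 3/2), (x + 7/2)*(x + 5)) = 1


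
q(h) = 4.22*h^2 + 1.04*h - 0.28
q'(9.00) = 77.00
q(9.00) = 350.90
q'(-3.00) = -24.28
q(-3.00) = 34.58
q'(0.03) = 1.29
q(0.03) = -0.25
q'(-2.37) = -18.96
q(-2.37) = 20.96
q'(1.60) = 14.54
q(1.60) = 12.19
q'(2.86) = 25.18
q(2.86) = 37.21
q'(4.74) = 41.05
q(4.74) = 99.46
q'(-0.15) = -0.23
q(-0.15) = -0.34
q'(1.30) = 12.01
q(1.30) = 8.20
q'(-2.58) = -20.74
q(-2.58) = 25.13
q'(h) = 8.44*h + 1.04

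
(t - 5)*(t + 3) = t^2 - 2*t - 15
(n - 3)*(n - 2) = n^2 - 5*n + 6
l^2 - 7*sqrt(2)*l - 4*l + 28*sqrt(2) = (l - 4)*(l - 7*sqrt(2))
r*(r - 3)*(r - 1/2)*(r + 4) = r^4 + r^3/2 - 25*r^2/2 + 6*r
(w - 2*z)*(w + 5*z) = w^2 + 3*w*z - 10*z^2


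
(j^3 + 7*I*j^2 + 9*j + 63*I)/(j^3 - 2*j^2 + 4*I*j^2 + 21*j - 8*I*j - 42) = (j + 3*I)/(j - 2)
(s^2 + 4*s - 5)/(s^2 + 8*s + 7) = (s^2 + 4*s - 5)/(s^2 + 8*s + 7)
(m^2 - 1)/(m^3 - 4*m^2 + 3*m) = (m + 1)/(m*(m - 3))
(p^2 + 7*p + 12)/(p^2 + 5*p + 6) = (p + 4)/(p + 2)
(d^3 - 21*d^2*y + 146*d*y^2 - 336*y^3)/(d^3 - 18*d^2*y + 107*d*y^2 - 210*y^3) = (-d + 8*y)/(-d + 5*y)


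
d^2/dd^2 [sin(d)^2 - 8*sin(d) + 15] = 8*sin(d) + 2*cos(2*d)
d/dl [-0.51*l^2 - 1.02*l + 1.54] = -1.02*l - 1.02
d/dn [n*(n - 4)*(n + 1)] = 3*n^2 - 6*n - 4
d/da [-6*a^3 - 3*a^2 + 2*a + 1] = -18*a^2 - 6*a + 2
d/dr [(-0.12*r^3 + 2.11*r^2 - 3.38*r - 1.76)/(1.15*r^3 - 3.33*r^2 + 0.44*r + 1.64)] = (-2.0269*r^4 + 7.6684*r^3 - 4.8454*r^2 - 4.8008*r - 4.7688)/(1.3225*r^6 - 7.659*r^5 + 12.1009*r^4 + 0.841599999999999*r^3 - 10.7288*r^2 + 1.4432*r + 2.6896)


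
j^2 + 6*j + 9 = (j + 3)^2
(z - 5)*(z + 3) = z^2 - 2*z - 15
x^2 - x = x*(x - 1)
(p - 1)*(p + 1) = p^2 - 1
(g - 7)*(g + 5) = g^2 - 2*g - 35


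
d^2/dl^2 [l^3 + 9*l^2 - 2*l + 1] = 6*l + 18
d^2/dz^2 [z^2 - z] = 2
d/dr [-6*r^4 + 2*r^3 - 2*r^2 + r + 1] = -24*r^3 + 6*r^2 - 4*r + 1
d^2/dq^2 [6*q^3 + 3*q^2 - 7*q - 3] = 36*q + 6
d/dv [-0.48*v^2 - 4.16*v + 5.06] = -0.96*v - 4.16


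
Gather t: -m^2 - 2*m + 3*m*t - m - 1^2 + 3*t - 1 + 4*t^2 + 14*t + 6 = -m^2 - 3*m + 4*t^2 + t*(3*m + 17) + 4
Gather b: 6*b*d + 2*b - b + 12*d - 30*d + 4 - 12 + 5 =b*(6*d + 1) - 18*d - 3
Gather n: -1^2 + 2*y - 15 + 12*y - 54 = 14*y - 70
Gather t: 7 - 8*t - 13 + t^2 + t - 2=t^2 - 7*t - 8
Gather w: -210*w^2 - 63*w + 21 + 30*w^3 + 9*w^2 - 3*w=30*w^3 - 201*w^2 - 66*w + 21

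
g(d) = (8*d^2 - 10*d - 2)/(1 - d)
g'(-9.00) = -8.04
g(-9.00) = 73.60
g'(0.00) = -12.00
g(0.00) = -2.00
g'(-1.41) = -8.69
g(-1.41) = 11.62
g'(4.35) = -8.36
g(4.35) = -31.61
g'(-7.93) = -8.05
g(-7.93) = 64.99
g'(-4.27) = -8.14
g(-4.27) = 35.40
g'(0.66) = -42.60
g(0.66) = -15.04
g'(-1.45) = -8.67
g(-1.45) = 11.97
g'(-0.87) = -9.14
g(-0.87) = 6.82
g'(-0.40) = -10.04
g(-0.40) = 2.34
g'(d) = (16*d - 10)/(1 - d) + (8*d^2 - 10*d - 2)/(1 - d)^2 = 4*(-2*d^2 + 4*d - 3)/(d^2 - 2*d + 1)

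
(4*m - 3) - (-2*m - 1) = 6*m - 2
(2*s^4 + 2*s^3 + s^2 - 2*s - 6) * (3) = 6*s^4 + 6*s^3 + 3*s^2 - 6*s - 18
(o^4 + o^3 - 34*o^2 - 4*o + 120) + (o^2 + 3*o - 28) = o^4 + o^3 - 33*o^2 - o + 92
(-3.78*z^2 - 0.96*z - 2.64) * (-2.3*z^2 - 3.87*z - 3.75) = 8.694*z^4 + 16.8366*z^3 + 23.9622*z^2 + 13.8168*z + 9.9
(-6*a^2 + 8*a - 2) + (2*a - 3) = -6*a^2 + 10*a - 5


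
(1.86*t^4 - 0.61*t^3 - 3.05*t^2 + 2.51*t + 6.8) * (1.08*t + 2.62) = 2.0088*t^5 + 4.2144*t^4 - 4.8922*t^3 - 5.2802*t^2 + 13.9202*t + 17.816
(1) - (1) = 0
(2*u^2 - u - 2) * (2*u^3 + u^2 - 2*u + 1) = 4*u^5 - 9*u^3 + 2*u^2 + 3*u - 2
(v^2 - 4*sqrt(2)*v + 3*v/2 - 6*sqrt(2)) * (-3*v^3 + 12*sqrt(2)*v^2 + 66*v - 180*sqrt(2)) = -3*v^5 - 9*v^4/2 + 24*sqrt(2)*v^4 - 30*v^3 + 36*sqrt(2)*v^3 - 444*sqrt(2)*v^2 - 45*v^2 - 666*sqrt(2)*v + 1440*v + 2160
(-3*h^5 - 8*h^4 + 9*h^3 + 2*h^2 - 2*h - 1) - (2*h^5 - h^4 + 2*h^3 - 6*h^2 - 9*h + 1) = -5*h^5 - 7*h^4 + 7*h^3 + 8*h^2 + 7*h - 2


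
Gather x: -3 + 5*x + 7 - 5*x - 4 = 0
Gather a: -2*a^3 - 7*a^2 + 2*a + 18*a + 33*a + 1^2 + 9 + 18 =-2*a^3 - 7*a^2 + 53*a + 28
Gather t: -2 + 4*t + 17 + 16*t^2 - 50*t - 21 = 16*t^2 - 46*t - 6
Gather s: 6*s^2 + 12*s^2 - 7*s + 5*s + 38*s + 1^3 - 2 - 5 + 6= 18*s^2 + 36*s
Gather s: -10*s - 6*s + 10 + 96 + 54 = 160 - 16*s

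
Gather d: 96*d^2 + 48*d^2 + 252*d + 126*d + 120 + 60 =144*d^2 + 378*d + 180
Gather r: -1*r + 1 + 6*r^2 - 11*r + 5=6*r^2 - 12*r + 6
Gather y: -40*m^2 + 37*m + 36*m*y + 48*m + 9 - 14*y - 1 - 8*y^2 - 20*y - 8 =-40*m^2 + 85*m - 8*y^2 + y*(36*m - 34)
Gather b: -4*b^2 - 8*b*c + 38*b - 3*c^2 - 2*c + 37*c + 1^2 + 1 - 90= -4*b^2 + b*(38 - 8*c) - 3*c^2 + 35*c - 88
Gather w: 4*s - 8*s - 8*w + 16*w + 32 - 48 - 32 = -4*s + 8*w - 48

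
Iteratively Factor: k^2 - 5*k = (k - 5)*(k)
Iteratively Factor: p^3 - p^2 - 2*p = (p + 1)*(p^2 - 2*p) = p*(p + 1)*(p - 2)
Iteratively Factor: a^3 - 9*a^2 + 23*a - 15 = (a - 1)*(a^2 - 8*a + 15) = (a - 3)*(a - 1)*(a - 5)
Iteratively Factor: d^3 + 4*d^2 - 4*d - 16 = (d + 4)*(d^2 - 4) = (d + 2)*(d + 4)*(d - 2)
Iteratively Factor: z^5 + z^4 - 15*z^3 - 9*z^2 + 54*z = (z + 3)*(z^4 - 2*z^3 - 9*z^2 + 18*z) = (z - 2)*(z + 3)*(z^3 - 9*z) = z*(z - 2)*(z + 3)*(z^2 - 9) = z*(z - 2)*(z + 3)^2*(z - 3)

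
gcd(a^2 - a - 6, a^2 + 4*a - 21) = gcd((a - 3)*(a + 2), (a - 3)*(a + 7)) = a - 3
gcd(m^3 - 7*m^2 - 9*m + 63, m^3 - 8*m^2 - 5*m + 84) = m^2 - 4*m - 21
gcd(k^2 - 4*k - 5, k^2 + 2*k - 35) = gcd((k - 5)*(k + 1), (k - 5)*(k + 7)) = k - 5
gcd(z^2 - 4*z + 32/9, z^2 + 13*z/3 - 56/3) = z - 8/3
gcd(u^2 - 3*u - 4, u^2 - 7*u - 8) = u + 1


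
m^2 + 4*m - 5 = (m - 1)*(m + 5)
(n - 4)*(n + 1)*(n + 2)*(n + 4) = n^4 + 3*n^3 - 14*n^2 - 48*n - 32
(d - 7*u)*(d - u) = d^2 - 8*d*u + 7*u^2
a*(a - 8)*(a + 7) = a^3 - a^2 - 56*a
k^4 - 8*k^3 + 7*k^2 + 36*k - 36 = (k - 6)*(k - 3)*(k - 1)*(k + 2)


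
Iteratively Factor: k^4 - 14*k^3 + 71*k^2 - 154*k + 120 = (k - 5)*(k^3 - 9*k^2 + 26*k - 24) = (k - 5)*(k - 3)*(k^2 - 6*k + 8) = (k - 5)*(k - 4)*(k - 3)*(k - 2)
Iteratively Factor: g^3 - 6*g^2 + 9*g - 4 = (g - 4)*(g^2 - 2*g + 1) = (g - 4)*(g - 1)*(g - 1)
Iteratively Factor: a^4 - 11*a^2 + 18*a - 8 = (a - 1)*(a^3 + a^2 - 10*a + 8) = (a - 2)*(a - 1)*(a^2 + 3*a - 4) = (a - 2)*(a - 1)^2*(a + 4)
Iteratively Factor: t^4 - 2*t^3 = (t)*(t^3 - 2*t^2) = t^2*(t^2 - 2*t) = t^3*(t - 2)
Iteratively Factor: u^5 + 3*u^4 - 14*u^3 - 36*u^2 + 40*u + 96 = (u - 2)*(u^4 + 5*u^3 - 4*u^2 - 44*u - 48) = (u - 2)*(u + 2)*(u^3 + 3*u^2 - 10*u - 24) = (u - 2)*(u + 2)*(u + 4)*(u^2 - u - 6) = (u - 2)*(u + 2)^2*(u + 4)*(u - 3)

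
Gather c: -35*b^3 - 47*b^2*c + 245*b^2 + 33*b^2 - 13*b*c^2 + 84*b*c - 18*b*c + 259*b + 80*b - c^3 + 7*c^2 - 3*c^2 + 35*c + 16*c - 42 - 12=-35*b^3 + 278*b^2 + 339*b - c^3 + c^2*(4 - 13*b) + c*(-47*b^2 + 66*b + 51) - 54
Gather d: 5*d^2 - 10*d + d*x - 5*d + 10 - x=5*d^2 + d*(x - 15) - x + 10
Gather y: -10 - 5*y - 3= -5*y - 13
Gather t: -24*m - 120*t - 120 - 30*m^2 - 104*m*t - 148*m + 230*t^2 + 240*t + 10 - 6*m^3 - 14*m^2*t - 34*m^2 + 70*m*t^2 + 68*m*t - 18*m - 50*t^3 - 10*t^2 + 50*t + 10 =-6*m^3 - 64*m^2 - 190*m - 50*t^3 + t^2*(70*m + 220) + t*(-14*m^2 - 36*m + 170) - 100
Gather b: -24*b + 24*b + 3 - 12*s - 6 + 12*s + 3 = 0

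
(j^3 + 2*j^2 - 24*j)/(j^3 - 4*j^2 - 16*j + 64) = j*(j + 6)/(j^2 - 16)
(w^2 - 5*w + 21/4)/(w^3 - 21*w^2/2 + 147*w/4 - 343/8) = 2*(2*w - 3)/(4*w^2 - 28*w + 49)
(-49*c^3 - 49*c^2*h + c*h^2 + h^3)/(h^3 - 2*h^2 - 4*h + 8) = (-49*c^3 - 49*c^2*h + c*h^2 + h^3)/(h^3 - 2*h^2 - 4*h + 8)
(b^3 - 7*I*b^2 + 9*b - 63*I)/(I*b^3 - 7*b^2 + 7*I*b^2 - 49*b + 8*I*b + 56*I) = (-I*b^3 - 7*b^2 - 9*I*b - 63)/(b^3 + 7*b^2*(1 + I) + b*(8 + 49*I) + 56)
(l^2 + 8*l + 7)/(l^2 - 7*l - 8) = (l + 7)/(l - 8)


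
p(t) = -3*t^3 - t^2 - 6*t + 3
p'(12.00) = -1326.00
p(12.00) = -5397.00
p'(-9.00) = -717.00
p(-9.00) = 2163.00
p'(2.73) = -78.54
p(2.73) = -81.87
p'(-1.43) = -21.54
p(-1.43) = 18.31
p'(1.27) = -23.06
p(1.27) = -12.38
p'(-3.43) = -105.02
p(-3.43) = 132.88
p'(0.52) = -9.47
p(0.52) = -0.81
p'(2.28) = -57.35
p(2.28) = -51.44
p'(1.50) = -29.25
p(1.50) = -18.38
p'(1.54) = -30.42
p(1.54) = -19.57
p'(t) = -9*t^2 - 2*t - 6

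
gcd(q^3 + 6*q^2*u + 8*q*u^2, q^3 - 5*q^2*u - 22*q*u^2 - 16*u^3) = q + 2*u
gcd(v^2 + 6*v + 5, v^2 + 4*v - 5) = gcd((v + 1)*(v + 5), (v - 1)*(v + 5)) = v + 5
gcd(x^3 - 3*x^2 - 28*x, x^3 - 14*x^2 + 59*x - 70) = x - 7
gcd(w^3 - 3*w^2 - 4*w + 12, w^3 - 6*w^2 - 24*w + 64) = w - 2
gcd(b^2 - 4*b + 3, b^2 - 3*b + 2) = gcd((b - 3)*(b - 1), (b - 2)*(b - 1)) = b - 1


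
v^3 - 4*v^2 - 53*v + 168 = (v - 8)*(v - 3)*(v + 7)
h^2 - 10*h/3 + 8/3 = (h - 2)*(h - 4/3)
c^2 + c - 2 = (c - 1)*(c + 2)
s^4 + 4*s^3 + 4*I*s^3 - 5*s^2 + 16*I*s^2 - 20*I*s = s*(s - 1)*(s + 5)*(s + 4*I)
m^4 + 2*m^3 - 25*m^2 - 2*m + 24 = (m - 4)*(m - 1)*(m + 1)*(m + 6)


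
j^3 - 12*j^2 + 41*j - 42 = (j - 7)*(j - 3)*(j - 2)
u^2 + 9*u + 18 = (u + 3)*(u + 6)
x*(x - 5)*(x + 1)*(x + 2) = x^4 - 2*x^3 - 13*x^2 - 10*x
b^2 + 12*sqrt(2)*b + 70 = (b + 5*sqrt(2))*(b + 7*sqrt(2))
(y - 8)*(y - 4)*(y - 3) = y^3 - 15*y^2 + 68*y - 96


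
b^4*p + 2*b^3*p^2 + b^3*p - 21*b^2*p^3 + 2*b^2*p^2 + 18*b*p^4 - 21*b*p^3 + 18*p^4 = (b - 3*p)*(b - p)*(b + 6*p)*(b*p + p)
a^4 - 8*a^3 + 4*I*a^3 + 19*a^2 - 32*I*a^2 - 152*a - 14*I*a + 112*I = (a - 8)*(a - 2*I)*(a - I)*(a + 7*I)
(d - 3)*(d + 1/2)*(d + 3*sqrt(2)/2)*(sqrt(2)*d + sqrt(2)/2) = sqrt(2)*d^4 - 2*sqrt(2)*d^3 + 3*d^3 - 6*d^2 - 11*sqrt(2)*d^2/4 - 33*d/4 - 3*sqrt(2)*d/4 - 9/4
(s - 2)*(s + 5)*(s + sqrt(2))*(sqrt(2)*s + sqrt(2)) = sqrt(2)*s^4 + 2*s^3 + 4*sqrt(2)*s^3 - 7*sqrt(2)*s^2 + 8*s^2 - 10*sqrt(2)*s - 14*s - 20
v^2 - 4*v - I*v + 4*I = (v - 4)*(v - I)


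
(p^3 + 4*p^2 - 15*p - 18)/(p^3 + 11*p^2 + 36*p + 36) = (p^2 - 2*p - 3)/(p^2 + 5*p + 6)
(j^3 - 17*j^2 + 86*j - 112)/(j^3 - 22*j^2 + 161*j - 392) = (j - 2)/(j - 7)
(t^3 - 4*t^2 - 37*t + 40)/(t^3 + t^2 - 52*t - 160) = (t - 1)/(t + 4)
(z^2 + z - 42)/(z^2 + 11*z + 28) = (z - 6)/(z + 4)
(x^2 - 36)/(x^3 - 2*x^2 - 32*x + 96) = (x - 6)/(x^2 - 8*x + 16)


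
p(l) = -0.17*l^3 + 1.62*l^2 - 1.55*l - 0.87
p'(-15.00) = -164.90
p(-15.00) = 960.63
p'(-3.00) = -15.86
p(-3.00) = 22.95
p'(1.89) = 2.75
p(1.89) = 0.84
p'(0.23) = -0.83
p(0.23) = -1.14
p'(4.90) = 2.08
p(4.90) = 10.43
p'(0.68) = 0.42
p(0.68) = -1.23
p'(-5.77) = -37.22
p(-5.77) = 94.67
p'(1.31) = 1.82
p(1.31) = -0.50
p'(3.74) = 3.43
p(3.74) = 7.10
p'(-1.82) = -9.14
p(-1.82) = 8.34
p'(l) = -0.51*l^2 + 3.24*l - 1.55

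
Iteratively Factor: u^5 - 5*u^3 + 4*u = (u)*(u^4 - 5*u^2 + 4) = u*(u + 2)*(u^3 - 2*u^2 - u + 2) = u*(u - 2)*(u + 2)*(u^2 - 1) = u*(u - 2)*(u + 1)*(u + 2)*(u - 1)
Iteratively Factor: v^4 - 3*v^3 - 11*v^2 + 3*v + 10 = (v - 5)*(v^3 + 2*v^2 - v - 2) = (v - 5)*(v + 1)*(v^2 + v - 2) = (v - 5)*(v + 1)*(v + 2)*(v - 1)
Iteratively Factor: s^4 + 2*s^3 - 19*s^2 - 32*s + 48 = (s - 4)*(s^3 + 6*s^2 + 5*s - 12) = (s - 4)*(s + 4)*(s^2 + 2*s - 3) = (s - 4)*(s - 1)*(s + 4)*(s + 3)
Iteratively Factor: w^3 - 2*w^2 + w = (w - 1)*(w^2 - w) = w*(w - 1)*(w - 1)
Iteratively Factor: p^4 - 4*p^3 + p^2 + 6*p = (p - 3)*(p^3 - p^2 - 2*p) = (p - 3)*(p + 1)*(p^2 - 2*p) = (p - 3)*(p - 2)*(p + 1)*(p)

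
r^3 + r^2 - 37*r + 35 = (r - 5)*(r - 1)*(r + 7)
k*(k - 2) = k^2 - 2*k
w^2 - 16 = (w - 4)*(w + 4)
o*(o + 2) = o^2 + 2*o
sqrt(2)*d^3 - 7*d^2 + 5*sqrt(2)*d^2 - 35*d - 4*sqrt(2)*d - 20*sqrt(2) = (d + 5)*(d - 4*sqrt(2))*(sqrt(2)*d + 1)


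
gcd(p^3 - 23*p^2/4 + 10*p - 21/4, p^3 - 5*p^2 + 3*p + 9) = p - 3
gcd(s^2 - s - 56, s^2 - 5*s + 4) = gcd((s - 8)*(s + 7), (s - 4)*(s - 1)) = 1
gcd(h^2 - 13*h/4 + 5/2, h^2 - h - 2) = h - 2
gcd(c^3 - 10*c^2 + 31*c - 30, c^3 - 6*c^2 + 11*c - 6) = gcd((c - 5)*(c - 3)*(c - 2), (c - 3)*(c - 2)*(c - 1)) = c^2 - 5*c + 6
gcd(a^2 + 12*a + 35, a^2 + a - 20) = a + 5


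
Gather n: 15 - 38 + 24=1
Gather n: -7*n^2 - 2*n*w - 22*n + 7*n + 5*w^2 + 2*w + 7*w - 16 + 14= -7*n^2 + n*(-2*w - 15) + 5*w^2 + 9*w - 2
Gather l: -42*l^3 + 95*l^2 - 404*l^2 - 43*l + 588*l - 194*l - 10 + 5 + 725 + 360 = -42*l^3 - 309*l^2 + 351*l + 1080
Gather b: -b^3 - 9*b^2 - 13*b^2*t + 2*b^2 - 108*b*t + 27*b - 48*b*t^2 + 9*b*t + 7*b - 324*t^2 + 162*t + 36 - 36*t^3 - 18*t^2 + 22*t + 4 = -b^3 + b^2*(-13*t - 7) + b*(-48*t^2 - 99*t + 34) - 36*t^3 - 342*t^2 + 184*t + 40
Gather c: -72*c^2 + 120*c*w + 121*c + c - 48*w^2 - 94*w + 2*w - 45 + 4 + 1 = -72*c^2 + c*(120*w + 122) - 48*w^2 - 92*w - 40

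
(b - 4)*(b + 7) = b^2 + 3*b - 28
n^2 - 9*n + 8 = (n - 8)*(n - 1)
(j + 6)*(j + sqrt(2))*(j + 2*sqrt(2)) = j^3 + 3*sqrt(2)*j^2 + 6*j^2 + 4*j + 18*sqrt(2)*j + 24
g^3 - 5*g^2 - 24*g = g*(g - 8)*(g + 3)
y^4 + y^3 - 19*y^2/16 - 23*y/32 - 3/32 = (y - 1)*(y + 1/4)^2*(y + 3/2)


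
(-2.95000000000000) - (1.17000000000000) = -4.12000000000000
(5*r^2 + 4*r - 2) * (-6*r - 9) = -30*r^3 - 69*r^2 - 24*r + 18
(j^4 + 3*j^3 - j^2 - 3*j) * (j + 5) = j^5 + 8*j^4 + 14*j^3 - 8*j^2 - 15*j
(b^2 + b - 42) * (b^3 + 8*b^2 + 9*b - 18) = b^5 + 9*b^4 - 25*b^3 - 345*b^2 - 396*b + 756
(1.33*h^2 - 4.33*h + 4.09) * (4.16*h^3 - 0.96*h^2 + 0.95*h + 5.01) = 5.5328*h^5 - 19.2896*h^4 + 22.4347*h^3 - 1.3766*h^2 - 17.8078*h + 20.4909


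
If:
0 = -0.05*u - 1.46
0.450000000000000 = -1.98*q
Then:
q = -0.23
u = -29.20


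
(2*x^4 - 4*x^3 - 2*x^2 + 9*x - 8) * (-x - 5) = -2*x^5 - 6*x^4 + 22*x^3 + x^2 - 37*x + 40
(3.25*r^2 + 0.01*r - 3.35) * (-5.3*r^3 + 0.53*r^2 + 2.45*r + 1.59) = -17.225*r^5 + 1.6695*r^4 + 25.7228*r^3 + 3.4165*r^2 - 8.1916*r - 5.3265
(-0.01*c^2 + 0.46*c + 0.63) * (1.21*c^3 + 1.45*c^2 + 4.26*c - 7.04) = -0.0121*c^5 + 0.5421*c^4 + 1.3867*c^3 + 2.9435*c^2 - 0.5546*c - 4.4352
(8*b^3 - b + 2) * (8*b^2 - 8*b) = 64*b^5 - 64*b^4 - 8*b^3 + 24*b^2 - 16*b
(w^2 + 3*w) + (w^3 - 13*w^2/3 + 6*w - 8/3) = w^3 - 10*w^2/3 + 9*w - 8/3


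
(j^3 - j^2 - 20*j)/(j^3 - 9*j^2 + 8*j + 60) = j*(j + 4)/(j^2 - 4*j - 12)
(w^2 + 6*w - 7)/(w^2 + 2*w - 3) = (w + 7)/(w + 3)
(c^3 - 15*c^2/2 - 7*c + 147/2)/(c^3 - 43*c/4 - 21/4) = 2*(c - 7)/(2*c + 1)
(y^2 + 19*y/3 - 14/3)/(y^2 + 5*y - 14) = (y - 2/3)/(y - 2)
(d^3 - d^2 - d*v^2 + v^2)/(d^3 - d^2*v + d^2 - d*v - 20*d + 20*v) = (d^2 + d*v - d - v)/(d^2 + d - 20)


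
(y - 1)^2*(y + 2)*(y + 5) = y^4 + 5*y^3 - 3*y^2 - 13*y + 10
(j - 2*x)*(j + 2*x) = j^2 - 4*x^2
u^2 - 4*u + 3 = (u - 3)*(u - 1)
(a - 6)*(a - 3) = a^2 - 9*a + 18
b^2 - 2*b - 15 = (b - 5)*(b + 3)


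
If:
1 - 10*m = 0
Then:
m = 1/10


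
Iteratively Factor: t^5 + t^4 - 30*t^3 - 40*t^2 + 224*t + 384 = (t + 3)*(t^4 - 2*t^3 - 24*t^2 + 32*t + 128) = (t + 2)*(t + 3)*(t^3 - 4*t^2 - 16*t + 64) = (t + 2)*(t + 3)*(t + 4)*(t^2 - 8*t + 16) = (t - 4)*(t + 2)*(t + 3)*(t + 4)*(t - 4)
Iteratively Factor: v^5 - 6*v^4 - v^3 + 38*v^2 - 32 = (v - 4)*(v^4 - 2*v^3 - 9*v^2 + 2*v + 8) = (v - 4)^2*(v^3 + 2*v^2 - v - 2) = (v - 4)^2*(v - 1)*(v^2 + 3*v + 2) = (v - 4)^2*(v - 1)*(v + 2)*(v + 1)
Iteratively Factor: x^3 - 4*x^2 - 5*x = (x - 5)*(x^2 + x) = (x - 5)*(x + 1)*(x)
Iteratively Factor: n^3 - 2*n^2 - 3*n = (n - 3)*(n^2 + n) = n*(n - 3)*(n + 1)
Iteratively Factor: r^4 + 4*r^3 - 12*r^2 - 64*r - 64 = (r + 2)*(r^3 + 2*r^2 - 16*r - 32) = (r + 2)^2*(r^2 - 16) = (r - 4)*(r + 2)^2*(r + 4)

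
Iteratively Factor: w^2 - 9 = (w - 3)*(w + 3)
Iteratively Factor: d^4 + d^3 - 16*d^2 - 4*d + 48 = (d - 2)*(d^3 + 3*d^2 - 10*d - 24) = (d - 2)*(d + 4)*(d^2 - d - 6) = (d - 2)*(d + 2)*(d + 4)*(d - 3)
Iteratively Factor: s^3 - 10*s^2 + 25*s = (s)*(s^2 - 10*s + 25) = s*(s - 5)*(s - 5)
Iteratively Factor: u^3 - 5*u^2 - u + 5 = (u - 1)*(u^2 - 4*u - 5) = (u - 1)*(u + 1)*(u - 5)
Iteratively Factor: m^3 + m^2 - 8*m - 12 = (m + 2)*(m^2 - m - 6) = (m - 3)*(m + 2)*(m + 2)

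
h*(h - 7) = h^2 - 7*h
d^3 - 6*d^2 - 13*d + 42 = (d - 7)*(d - 2)*(d + 3)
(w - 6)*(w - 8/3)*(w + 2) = w^3 - 20*w^2/3 - 4*w/3 + 32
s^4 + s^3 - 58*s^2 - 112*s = s*(s - 8)*(s + 2)*(s + 7)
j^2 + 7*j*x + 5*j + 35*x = (j + 5)*(j + 7*x)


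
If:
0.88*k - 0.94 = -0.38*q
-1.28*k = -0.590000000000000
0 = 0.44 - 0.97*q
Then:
No Solution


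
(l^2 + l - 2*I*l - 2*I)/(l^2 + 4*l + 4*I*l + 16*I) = (l^2 + l*(1 - 2*I) - 2*I)/(l^2 + 4*l*(1 + I) + 16*I)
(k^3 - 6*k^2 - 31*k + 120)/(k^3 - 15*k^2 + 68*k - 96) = (k + 5)/(k - 4)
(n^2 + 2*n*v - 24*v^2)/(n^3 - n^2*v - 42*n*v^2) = (-n + 4*v)/(n*(-n + 7*v))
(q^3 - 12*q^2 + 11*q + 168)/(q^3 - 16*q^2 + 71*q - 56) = (q + 3)/(q - 1)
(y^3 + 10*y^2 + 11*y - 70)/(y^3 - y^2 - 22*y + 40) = (y + 7)/(y - 4)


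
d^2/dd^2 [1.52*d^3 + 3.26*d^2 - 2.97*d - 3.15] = 9.12*d + 6.52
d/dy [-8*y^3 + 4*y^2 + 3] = 8*y*(1 - 3*y)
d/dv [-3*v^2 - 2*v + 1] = -6*v - 2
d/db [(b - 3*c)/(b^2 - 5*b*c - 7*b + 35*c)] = (b^2 - 5*b*c - 7*b + 35*c + (b - 3*c)*(-2*b + 5*c + 7))/(b^2 - 5*b*c - 7*b + 35*c)^2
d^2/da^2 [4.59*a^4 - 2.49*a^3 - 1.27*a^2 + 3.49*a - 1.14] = 55.08*a^2 - 14.94*a - 2.54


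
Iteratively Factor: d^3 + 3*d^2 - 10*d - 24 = (d - 3)*(d^2 + 6*d + 8) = (d - 3)*(d + 4)*(d + 2)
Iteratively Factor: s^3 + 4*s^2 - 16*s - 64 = (s - 4)*(s^2 + 8*s + 16) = (s - 4)*(s + 4)*(s + 4)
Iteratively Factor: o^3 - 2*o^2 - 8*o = (o)*(o^2 - 2*o - 8) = o*(o - 4)*(o + 2)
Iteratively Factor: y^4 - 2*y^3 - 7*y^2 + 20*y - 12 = (y - 2)*(y^3 - 7*y + 6) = (y - 2)^2*(y^2 + 2*y - 3) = (y - 2)^2*(y + 3)*(y - 1)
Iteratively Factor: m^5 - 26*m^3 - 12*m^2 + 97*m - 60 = (m - 1)*(m^4 + m^3 - 25*m^2 - 37*m + 60) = (m - 1)^2*(m^3 + 2*m^2 - 23*m - 60) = (m - 1)^2*(m + 4)*(m^2 - 2*m - 15) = (m - 5)*(m - 1)^2*(m + 4)*(m + 3)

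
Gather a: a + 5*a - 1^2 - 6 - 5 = 6*a - 12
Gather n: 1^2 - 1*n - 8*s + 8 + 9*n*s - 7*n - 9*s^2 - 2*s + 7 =n*(9*s - 8) - 9*s^2 - 10*s + 16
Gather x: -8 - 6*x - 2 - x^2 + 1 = -x^2 - 6*x - 9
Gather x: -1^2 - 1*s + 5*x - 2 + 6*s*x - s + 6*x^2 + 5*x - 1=-2*s + 6*x^2 + x*(6*s + 10) - 4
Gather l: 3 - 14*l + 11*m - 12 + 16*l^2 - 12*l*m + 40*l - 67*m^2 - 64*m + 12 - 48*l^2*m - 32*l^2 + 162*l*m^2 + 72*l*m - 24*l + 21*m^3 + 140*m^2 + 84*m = l^2*(-48*m - 16) + l*(162*m^2 + 60*m + 2) + 21*m^3 + 73*m^2 + 31*m + 3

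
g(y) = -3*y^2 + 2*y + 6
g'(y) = 2 - 6*y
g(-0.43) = 4.59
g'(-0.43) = 4.58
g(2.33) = -5.63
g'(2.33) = -11.98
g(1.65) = 1.13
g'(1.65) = -7.90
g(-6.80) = -146.32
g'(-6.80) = 42.80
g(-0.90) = 1.77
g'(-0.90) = 7.40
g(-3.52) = -38.21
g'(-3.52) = 23.12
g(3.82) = -30.14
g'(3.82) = -20.92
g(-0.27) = 5.24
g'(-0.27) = 3.62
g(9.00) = -219.00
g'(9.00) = -52.00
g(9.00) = -219.00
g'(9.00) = -52.00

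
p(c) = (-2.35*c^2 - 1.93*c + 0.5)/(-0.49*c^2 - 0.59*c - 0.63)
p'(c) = (-4.7*c - 1.93)/(-0.49*c^2 - 0.59*c - 0.63) + (0.98*c + 0.59)*(-2.35*c^2 - 1.93*c + 0.5)/(-0.49*c^2 - 0.59*c - 0.63)^2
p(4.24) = 4.18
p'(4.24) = 0.17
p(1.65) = 3.09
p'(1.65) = 0.97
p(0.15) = -0.22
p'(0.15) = 3.83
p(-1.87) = 3.31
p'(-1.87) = -2.21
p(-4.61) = 4.87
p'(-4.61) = -0.07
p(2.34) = 3.60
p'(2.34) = 0.54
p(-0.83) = -1.01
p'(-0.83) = -4.60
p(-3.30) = 4.66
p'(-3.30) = -0.31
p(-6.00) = 4.92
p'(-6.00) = -0.02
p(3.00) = 3.88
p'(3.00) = 0.34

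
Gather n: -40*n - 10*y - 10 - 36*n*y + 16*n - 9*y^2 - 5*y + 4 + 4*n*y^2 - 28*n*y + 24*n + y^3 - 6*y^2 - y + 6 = n*(4*y^2 - 64*y) + y^3 - 15*y^2 - 16*y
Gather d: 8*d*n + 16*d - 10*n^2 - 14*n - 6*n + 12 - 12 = d*(8*n + 16) - 10*n^2 - 20*n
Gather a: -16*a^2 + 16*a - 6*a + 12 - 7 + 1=-16*a^2 + 10*a + 6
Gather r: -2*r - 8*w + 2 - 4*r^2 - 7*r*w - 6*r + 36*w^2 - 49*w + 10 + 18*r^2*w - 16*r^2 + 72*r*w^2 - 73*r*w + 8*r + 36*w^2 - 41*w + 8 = r^2*(18*w - 20) + r*(72*w^2 - 80*w) + 72*w^2 - 98*w + 20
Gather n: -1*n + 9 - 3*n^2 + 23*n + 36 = -3*n^2 + 22*n + 45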